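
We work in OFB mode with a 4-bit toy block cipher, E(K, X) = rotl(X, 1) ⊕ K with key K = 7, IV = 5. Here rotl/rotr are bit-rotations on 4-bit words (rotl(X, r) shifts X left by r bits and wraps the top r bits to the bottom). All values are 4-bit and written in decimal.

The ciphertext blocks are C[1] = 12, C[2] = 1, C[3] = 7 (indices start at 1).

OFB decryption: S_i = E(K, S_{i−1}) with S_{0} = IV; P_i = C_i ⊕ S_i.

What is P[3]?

P[1]: S = E(K, 5) = 13; 12 ⊕ 13 = 1.
P[2]: S = E(K, 13) = 12; 1 ⊕ 12 = 13.
P[3]: S = E(K, 12) = 14; 7 ⊕ 14 = 9.

P[3] = 9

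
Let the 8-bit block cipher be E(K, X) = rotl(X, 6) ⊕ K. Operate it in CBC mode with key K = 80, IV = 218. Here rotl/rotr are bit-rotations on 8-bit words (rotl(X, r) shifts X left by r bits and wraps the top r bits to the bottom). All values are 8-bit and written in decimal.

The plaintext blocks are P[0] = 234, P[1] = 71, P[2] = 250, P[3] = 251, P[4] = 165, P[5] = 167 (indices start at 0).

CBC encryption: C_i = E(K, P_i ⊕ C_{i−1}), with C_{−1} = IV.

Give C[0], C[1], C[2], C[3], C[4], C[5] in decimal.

C[0]: P[0] ⊕ 218 = 48; E(K, 48) = 92.
C[1]: P[1] ⊕ 92 = 27; E(K, 27) = 150.
C[2]: P[2] ⊕ 150 = 108; E(K, 108) = 75.
C[3]: P[3] ⊕ 75 = 176; E(K, 176) = 124.
C[4]: P[4] ⊕ 124 = 217; E(K, 217) = 38.
C[5]: P[5] ⊕ 38 = 129; E(K, 129) = 48.

C[0] = 92, C[1] = 150, C[2] = 75, C[3] = 124, C[4] = 38, C[5] = 48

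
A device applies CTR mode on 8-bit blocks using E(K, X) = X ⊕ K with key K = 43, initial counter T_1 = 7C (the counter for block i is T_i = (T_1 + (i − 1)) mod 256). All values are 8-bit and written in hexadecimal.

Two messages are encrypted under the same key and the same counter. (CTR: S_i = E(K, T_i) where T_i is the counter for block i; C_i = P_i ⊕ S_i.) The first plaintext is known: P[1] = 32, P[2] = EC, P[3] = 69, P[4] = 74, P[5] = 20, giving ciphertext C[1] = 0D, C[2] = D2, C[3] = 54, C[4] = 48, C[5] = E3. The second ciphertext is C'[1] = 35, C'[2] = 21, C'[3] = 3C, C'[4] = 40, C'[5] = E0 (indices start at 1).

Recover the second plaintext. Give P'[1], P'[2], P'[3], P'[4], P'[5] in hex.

In CTR with a reused counter, both messages share the same keystream S_i, so C_i ⊕ C'_i = P_i ⊕ P'_i and thus P'_i = P_i ⊕ C_i ⊕ C'_i.
P'[1]: 32 ⊕ 0D ⊕ 35 = 0A.
P'[2]: EC ⊕ D2 ⊕ 21 = 1F.
P'[3]: 69 ⊕ 54 ⊕ 3C = 01.
P'[4]: 74 ⊕ 48 ⊕ 40 = 7C.
P'[5]: 20 ⊕ E3 ⊕ E0 = 23.

P'[1] = 0A, P'[2] = 1F, P'[3] = 01, P'[4] = 7C, P'[5] = 23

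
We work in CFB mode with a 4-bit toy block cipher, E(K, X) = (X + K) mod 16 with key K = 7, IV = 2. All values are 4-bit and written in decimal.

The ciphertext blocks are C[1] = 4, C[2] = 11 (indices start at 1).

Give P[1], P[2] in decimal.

CFB decryption: P_i = C_i ⊕ E(K, C_{i−1}), with C_{0} = IV.
P[1]: E(K, 2) = 9; 4 ⊕ 9 = 13.
P[2]: E(K, 4) = 11; 11 ⊕ 11 = 0.

P[1] = 13, P[2] = 0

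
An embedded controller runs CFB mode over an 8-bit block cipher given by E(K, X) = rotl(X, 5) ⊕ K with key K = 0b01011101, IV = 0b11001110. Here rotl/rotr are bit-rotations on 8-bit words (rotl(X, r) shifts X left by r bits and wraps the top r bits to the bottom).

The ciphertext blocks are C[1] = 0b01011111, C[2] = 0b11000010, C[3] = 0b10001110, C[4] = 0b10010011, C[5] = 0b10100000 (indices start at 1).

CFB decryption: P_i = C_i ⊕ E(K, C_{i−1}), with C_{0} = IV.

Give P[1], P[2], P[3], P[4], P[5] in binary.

P[1]: E(K, 0b11001110) = 0b10000100; 0b01011111 ⊕ 0b10000100 = 0b11011011.
P[2]: E(K, 0b01011111) = 0b10110110; 0b11000010 ⊕ 0b10110110 = 0b01110100.
P[3]: E(K, 0b11000010) = 0b00000101; 0b10001110 ⊕ 0b00000101 = 0b10001011.
P[4]: E(K, 0b10001110) = 0b10001100; 0b10010011 ⊕ 0b10001100 = 0b00011111.
P[5]: E(K, 0b10010011) = 0b00101111; 0b10100000 ⊕ 0b00101111 = 0b10001111.

P[1] = 0b11011011, P[2] = 0b01110100, P[3] = 0b10001011, P[4] = 0b00011111, P[5] = 0b10001111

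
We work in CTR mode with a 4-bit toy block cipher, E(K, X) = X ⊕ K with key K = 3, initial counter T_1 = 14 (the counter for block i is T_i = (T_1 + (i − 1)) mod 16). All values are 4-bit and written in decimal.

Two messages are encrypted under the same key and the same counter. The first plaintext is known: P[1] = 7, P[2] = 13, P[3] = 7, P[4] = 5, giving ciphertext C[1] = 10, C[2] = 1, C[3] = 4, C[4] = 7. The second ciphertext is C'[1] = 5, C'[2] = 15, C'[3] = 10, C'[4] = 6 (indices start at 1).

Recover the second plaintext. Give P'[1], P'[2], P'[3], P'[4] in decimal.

In CTR with a reused counter, both messages share the same keystream S_i, so C_i ⊕ C'_i = P_i ⊕ P'_i and thus P'_i = P_i ⊕ C_i ⊕ C'_i.
P'[1]: 7 ⊕ 10 ⊕ 5 = 8.
P'[2]: 13 ⊕ 1 ⊕ 15 = 3.
P'[3]: 7 ⊕ 4 ⊕ 10 = 9.
P'[4]: 5 ⊕ 7 ⊕ 6 = 4.

P'[1] = 8, P'[2] = 3, P'[3] = 9, P'[4] = 4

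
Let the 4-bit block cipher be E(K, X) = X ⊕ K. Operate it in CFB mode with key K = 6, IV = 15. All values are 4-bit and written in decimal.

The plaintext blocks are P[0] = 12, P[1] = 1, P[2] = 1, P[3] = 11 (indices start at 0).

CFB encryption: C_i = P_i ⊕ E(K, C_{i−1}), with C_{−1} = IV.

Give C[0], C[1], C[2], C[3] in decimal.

C[0] = 5, C[1] = 2, C[2] = 5, C[3] = 8

C[0]: E(K, 15) = 9; 12 ⊕ 9 = 5.
C[1]: E(K, 5) = 3; 1 ⊕ 3 = 2.
C[2]: E(K, 2) = 4; 1 ⊕ 4 = 5.
C[3]: E(K, 5) = 3; 11 ⊕ 3 = 8.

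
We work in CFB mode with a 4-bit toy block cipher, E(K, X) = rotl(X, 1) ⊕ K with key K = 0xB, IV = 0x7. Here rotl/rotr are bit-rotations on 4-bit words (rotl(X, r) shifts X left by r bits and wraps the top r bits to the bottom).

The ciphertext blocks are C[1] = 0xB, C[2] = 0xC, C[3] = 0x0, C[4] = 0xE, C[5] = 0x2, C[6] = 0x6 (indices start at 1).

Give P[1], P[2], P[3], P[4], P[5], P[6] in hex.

P[1] = 0xE, P[2] = 0x0, P[3] = 0x2, P[4] = 0x5, P[5] = 0x4, P[6] = 0x9

CFB decryption: P_i = C_i ⊕ E(K, C_{i−1}), with C_{0} = IV.
P[1]: E(K, 0x7) = 0x5; 0xB ⊕ 0x5 = 0xE.
P[2]: E(K, 0xB) = 0xC; 0xC ⊕ 0xC = 0x0.
P[3]: E(K, 0xC) = 0x2; 0x0 ⊕ 0x2 = 0x2.
P[4]: E(K, 0x0) = 0xB; 0xE ⊕ 0xB = 0x5.
P[5]: E(K, 0xE) = 0x6; 0x2 ⊕ 0x6 = 0x4.
P[6]: E(K, 0x2) = 0xF; 0x6 ⊕ 0xF = 0x9.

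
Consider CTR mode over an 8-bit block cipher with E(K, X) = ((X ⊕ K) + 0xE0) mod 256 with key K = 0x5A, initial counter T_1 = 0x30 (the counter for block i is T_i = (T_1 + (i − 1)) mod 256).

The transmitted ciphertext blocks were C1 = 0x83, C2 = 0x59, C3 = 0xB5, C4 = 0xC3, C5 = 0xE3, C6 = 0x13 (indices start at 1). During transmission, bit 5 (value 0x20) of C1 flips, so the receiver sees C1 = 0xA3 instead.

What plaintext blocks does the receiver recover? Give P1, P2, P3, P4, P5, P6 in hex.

P1 = 0xE9, P2 = 0x12, P3 = 0xFD, P4 = 0x8A, P5 = 0xAD, P6 = 0x5C

CTR decryption: S_i = E(K, T_i) where T_i is the counter for block i; P_i = C_i ⊕ S_i.
Only C1 changed, to 0xA3. In CTR, a change in C_i flips the same bit in P_i only; the keystream is unaffected. Decrypting the received ciphertext:
P1: T = 0x30, S = E(K, T) = 0x4A; 0xA3 ⊕ 0x4A = 0xE9.
P2: T = 0x31, S = E(K, T) = 0x4B; 0x59 ⊕ 0x4B = 0x12.
P3: T = 0x32, S = E(K, T) = 0x48; 0xB5 ⊕ 0x48 = 0xFD.
P4: T = 0x33, S = E(K, T) = 0x49; 0xC3 ⊕ 0x49 = 0x8A.
P5: T = 0x34, S = E(K, T) = 0x4E; 0xE3 ⊕ 0x4E = 0xAD.
P6: T = 0x35, S = E(K, T) = 0x4F; 0x13 ⊕ 0x4F = 0x5C.
Blocks that differ from the original plaintext: P1.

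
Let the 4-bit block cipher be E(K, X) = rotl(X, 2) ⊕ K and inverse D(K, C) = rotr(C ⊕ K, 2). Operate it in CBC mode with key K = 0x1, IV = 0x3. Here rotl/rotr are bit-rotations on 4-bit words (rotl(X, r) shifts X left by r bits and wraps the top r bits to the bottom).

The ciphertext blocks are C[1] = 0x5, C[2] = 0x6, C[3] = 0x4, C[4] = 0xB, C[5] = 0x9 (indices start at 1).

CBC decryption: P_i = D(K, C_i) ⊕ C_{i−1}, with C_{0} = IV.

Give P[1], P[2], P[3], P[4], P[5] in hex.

P[1]: D(K, 0x5) = 0x1; 0x1 ⊕ 0x3 = 0x2.
P[2]: D(K, 0x6) = 0xD; 0xD ⊕ 0x5 = 0x8.
P[3]: D(K, 0x4) = 0x5; 0x5 ⊕ 0x6 = 0x3.
P[4]: D(K, 0xB) = 0xA; 0xA ⊕ 0x4 = 0xE.
P[5]: D(K, 0x9) = 0x2; 0x2 ⊕ 0xB = 0x9.

P[1] = 0x2, P[2] = 0x8, P[3] = 0x3, P[4] = 0xE, P[5] = 0x9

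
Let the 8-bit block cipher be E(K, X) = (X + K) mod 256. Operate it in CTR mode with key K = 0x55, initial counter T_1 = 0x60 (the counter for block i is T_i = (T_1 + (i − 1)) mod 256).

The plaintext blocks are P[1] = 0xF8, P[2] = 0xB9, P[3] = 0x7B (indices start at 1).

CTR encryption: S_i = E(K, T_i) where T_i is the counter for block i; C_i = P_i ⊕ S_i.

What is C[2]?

C[2] = 0x0F

C[1]: T = 0x60, S = E(K, T) = 0xB5; 0xF8 ⊕ 0xB5 = 0x4D.
C[2]: T = 0x61, S = E(K, T) = 0xB6; 0xB9 ⊕ 0xB6 = 0x0F.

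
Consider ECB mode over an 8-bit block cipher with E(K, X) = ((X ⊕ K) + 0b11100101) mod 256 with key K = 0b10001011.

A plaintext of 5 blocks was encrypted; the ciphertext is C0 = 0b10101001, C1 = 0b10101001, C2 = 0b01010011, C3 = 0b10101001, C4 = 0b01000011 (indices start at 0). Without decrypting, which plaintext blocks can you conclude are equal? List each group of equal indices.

ECB encrypts each block independently with the same key, so equal ciphertext blocks imply equal plaintext blocks.
C0 = C1 = C3 = 0b10101001, so P0 = P1 = P3.

P0 = P1 = P3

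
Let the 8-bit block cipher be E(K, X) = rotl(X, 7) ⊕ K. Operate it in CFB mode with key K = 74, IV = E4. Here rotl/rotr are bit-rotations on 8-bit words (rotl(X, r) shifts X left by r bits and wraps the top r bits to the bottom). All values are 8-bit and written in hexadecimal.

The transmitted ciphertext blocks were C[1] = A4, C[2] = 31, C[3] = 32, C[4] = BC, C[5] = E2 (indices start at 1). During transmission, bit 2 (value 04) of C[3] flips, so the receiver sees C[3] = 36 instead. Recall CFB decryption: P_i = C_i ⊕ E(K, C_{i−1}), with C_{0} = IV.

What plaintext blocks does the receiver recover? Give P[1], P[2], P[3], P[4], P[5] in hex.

P[1] = A2, P[2] = 17, P[3] = DA, P[4] = D3, P[5] = C8

Only C[3] changed, to 36. In CFB, a change in C_i flips the same bit in P_i and garbles P_{i+1}. Decrypting the received ciphertext:
P[1]: E(K, E4) = 06; A4 ⊕ 06 = A2.
P[2]: E(K, A4) = 26; 31 ⊕ 26 = 17.
P[3]: E(K, 31) = EC; 36 ⊕ EC = DA.
P[4]: E(K, 36) = 6F; BC ⊕ 6F = D3.
P[5]: E(K, BC) = 2A; E2 ⊕ 2A = C8.
Blocks that differ from the original plaintext: P[3], P[4].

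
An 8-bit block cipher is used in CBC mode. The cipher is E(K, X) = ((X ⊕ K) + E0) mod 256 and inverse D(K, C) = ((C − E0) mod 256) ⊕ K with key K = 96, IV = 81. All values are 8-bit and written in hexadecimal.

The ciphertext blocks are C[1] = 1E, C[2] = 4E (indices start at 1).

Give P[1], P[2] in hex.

CBC decryption: P_i = D(K, C_i) ⊕ C_{i−1}, with C_{0} = IV.
P[1]: D(K, 1E) = A8; A8 ⊕ 81 = 29.
P[2]: D(K, 4E) = F8; F8 ⊕ 1E = E6.

P[1] = 29, P[2] = E6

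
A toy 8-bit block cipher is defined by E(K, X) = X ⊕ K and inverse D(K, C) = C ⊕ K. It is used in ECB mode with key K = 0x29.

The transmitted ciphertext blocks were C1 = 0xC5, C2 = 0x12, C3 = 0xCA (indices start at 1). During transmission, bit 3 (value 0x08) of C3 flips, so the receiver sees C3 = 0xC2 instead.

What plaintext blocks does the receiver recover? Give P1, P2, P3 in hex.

ECB decryption: P_i = D(K, C_i).
Only C3 changed, to 0xC2. In ECB, a change in C_i affects only P_i. Decrypting the received ciphertext:
P1: D(K, 0xC5) = 0xEC.
P2: D(K, 0x12) = 0x3B.
P3: D(K, 0xC2) = 0xEB.
Blocks that differ from the original plaintext: P3.

P1 = 0xEC, P2 = 0x3B, P3 = 0xEB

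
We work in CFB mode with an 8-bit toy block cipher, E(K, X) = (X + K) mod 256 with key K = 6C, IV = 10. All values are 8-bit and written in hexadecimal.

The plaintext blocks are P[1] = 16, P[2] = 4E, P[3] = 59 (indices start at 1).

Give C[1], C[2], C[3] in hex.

C[1] = 6A, C[2] = 98, C[3] = 5D

CFB encryption: C_i = P_i ⊕ E(K, C_{i−1}), with C_{0} = IV.
C[1]: E(K, 10) = 7C; 16 ⊕ 7C = 6A.
C[2]: E(K, 6A) = D6; 4E ⊕ D6 = 98.
C[3]: E(K, 98) = 04; 59 ⊕ 04 = 5D.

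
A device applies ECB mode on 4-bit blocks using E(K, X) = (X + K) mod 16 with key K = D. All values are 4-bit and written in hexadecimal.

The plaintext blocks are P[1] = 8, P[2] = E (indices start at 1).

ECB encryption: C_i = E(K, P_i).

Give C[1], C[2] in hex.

C[1] = 5, C[2] = B

C[1]: E(K, 8) = 5.
C[2]: E(K, E) = B.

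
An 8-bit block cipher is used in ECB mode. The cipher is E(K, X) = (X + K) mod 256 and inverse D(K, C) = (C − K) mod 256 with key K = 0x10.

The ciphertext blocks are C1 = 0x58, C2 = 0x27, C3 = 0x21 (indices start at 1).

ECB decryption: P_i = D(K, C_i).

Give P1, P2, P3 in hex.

P1: D(K, 0x58) = 0x48.
P2: D(K, 0x27) = 0x17.
P3: D(K, 0x21) = 0x11.

P1 = 0x48, P2 = 0x17, P3 = 0x11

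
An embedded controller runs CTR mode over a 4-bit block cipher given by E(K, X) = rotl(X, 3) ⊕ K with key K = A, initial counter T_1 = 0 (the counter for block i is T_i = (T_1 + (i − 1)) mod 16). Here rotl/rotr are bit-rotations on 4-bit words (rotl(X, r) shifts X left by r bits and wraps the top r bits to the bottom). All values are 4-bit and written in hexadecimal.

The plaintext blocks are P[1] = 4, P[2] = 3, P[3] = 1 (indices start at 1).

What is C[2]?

CTR encryption: S_i = E(K, T_i) where T_i is the counter for block i; C_i = P_i ⊕ S_i.
C[1]: T = 0, S = E(K, T) = A; 4 ⊕ A = E.
C[2]: T = 1, S = E(K, T) = 2; 3 ⊕ 2 = 1.

C[2] = 1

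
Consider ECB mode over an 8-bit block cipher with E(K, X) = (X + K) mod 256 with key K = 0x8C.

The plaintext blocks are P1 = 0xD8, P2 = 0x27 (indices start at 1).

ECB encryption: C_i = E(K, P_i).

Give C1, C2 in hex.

C1: E(K, 0xD8) = 0x64.
C2: E(K, 0x27) = 0xB3.

C1 = 0x64, C2 = 0xB3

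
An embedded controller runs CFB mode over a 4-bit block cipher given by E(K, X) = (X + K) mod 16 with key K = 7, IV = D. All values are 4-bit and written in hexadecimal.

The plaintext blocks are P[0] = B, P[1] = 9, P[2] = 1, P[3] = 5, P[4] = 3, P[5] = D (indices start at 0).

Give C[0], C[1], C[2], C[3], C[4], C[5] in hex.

CFB encryption: C_i = P_i ⊕ E(K, C_{i−1}), with C_{−1} = IV.
C[0]: E(K, D) = 4; B ⊕ 4 = F.
C[1]: E(K, F) = 6; 9 ⊕ 6 = F.
C[2]: E(K, F) = 6; 1 ⊕ 6 = 7.
C[3]: E(K, 7) = E; 5 ⊕ E = B.
C[4]: E(K, B) = 2; 3 ⊕ 2 = 1.
C[5]: E(K, 1) = 8; D ⊕ 8 = 5.

C[0] = F, C[1] = F, C[2] = 7, C[3] = B, C[4] = 1, C[5] = 5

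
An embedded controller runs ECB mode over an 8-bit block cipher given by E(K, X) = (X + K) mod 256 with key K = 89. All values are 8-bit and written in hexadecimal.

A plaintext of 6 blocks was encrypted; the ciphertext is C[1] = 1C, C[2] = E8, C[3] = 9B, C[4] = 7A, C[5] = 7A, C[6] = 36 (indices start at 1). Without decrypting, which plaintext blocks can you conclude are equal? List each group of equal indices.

P[4] = P[5]

ECB encrypts each block independently with the same key, so equal ciphertext blocks imply equal plaintext blocks.
C[4] = C[5] = 7A, so P[4] = P[5].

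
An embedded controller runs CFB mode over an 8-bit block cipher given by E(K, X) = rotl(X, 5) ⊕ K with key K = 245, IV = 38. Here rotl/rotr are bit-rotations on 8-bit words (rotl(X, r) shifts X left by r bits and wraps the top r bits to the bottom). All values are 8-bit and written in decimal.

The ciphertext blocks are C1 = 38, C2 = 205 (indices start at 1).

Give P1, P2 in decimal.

CFB decryption: P_i = C_i ⊕ E(K, C_{i−1}), with C_{0} = IV.
P1: E(K, 38) = 49; 38 ⊕ 49 = 23.
P2: E(K, 38) = 49; 205 ⊕ 49 = 252.

P1 = 23, P2 = 252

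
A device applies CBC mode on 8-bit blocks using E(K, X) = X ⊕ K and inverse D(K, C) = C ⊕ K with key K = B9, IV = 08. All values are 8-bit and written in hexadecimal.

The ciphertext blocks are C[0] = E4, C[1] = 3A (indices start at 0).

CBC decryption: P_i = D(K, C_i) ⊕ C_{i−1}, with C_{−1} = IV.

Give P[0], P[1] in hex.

P[0] = 55, P[1] = 67

P[0]: D(K, E4) = 5D; 5D ⊕ 08 = 55.
P[1]: D(K, 3A) = 83; 83 ⊕ E4 = 67.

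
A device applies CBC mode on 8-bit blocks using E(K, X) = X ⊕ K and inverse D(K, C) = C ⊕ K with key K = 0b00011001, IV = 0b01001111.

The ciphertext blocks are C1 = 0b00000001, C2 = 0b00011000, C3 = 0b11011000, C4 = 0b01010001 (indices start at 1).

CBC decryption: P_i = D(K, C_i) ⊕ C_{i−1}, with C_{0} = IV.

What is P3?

P3 = 0b11011001

P3: D(K, 0b11011000) = 0b11000001; 0b11000001 ⊕ 0b00011000 = 0b11011001.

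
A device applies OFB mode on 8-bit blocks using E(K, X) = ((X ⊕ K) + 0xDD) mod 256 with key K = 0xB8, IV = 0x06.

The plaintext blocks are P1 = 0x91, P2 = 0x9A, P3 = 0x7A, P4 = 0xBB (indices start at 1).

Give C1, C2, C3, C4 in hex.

OFB encryption: S_i = E(K, S_{i−1}) with S_{0} = IV; C_i = P_i ⊕ S_i.
C1: S = E(K, 0x06) = 0x9B; 0x91 ⊕ 0x9B = 0x0A.
C2: S = E(K, 0x9B) = 0x00; 0x9A ⊕ 0x00 = 0x9A.
C3: S = E(K, 0x00) = 0x95; 0x7A ⊕ 0x95 = 0xEF.
C4: S = E(K, 0x95) = 0x0A; 0xBB ⊕ 0x0A = 0xB1.

C1 = 0x0A, C2 = 0x9A, C3 = 0xEF, C4 = 0xB1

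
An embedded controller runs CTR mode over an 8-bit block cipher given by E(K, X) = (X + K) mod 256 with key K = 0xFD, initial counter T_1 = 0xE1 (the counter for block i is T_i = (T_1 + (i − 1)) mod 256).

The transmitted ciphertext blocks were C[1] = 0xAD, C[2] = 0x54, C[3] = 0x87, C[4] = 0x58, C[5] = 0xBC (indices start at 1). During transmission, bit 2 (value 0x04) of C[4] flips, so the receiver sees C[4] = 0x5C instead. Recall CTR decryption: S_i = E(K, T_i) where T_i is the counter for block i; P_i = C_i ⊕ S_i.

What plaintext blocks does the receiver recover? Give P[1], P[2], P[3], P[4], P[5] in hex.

Only C[4] changed, to 0x5C. In CTR, a change in C_i flips the same bit in P_i only; the keystream is unaffected. Decrypting the received ciphertext:
P[1]: T = 0xE1, S = E(K, T) = 0xDE; 0xAD ⊕ 0xDE = 0x73.
P[2]: T = 0xE2, S = E(K, T) = 0xDF; 0x54 ⊕ 0xDF = 0x8B.
P[3]: T = 0xE3, S = E(K, T) = 0xE0; 0x87 ⊕ 0xE0 = 0x67.
P[4]: T = 0xE4, S = E(K, T) = 0xE1; 0x5C ⊕ 0xE1 = 0xBD.
P[5]: T = 0xE5, S = E(K, T) = 0xE2; 0xBC ⊕ 0xE2 = 0x5E.
Blocks that differ from the original plaintext: P[4].

P[1] = 0x73, P[2] = 0x8B, P[3] = 0x67, P[4] = 0xBD, P[5] = 0x5E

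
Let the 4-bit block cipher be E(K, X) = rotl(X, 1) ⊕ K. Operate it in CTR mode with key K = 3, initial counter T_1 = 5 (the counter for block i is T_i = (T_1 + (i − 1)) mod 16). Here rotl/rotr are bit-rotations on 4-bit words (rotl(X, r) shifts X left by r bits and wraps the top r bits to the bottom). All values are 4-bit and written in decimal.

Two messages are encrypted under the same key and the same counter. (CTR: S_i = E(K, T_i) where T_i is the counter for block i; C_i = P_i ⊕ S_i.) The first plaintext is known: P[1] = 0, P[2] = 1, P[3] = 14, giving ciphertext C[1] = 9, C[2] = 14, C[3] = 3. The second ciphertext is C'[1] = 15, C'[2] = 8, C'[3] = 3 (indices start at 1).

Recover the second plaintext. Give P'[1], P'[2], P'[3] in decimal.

In CTR with a reused counter, both messages share the same keystream S_i, so C_i ⊕ C'_i = P_i ⊕ P'_i and thus P'_i = P_i ⊕ C_i ⊕ C'_i.
P'[1]: 0 ⊕ 9 ⊕ 15 = 6.
P'[2]: 1 ⊕ 14 ⊕ 8 = 7.
P'[3]: 14 ⊕ 3 ⊕ 3 = 14.

P'[1] = 6, P'[2] = 7, P'[3] = 14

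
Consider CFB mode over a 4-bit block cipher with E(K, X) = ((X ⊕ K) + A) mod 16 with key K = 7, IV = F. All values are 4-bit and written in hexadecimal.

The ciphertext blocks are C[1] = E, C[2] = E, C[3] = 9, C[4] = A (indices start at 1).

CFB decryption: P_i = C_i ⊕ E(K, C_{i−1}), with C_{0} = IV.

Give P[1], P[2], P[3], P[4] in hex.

P[1] = C, P[2] = D, P[3] = A, P[4] = 2

P[1]: E(K, F) = 2; E ⊕ 2 = C.
P[2]: E(K, E) = 3; E ⊕ 3 = D.
P[3]: E(K, E) = 3; 9 ⊕ 3 = A.
P[4]: E(K, 9) = 8; A ⊕ 8 = 2.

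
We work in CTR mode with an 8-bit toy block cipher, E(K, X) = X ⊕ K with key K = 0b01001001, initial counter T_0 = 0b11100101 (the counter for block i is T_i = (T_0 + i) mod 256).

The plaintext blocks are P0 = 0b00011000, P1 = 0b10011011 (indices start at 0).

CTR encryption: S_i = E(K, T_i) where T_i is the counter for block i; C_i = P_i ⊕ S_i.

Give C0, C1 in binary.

C0: T = 0b11100101, S = E(K, T) = 0b10101100; 0b00011000 ⊕ 0b10101100 = 0b10110100.
C1: T = 0b11100110, S = E(K, T) = 0b10101111; 0b10011011 ⊕ 0b10101111 = 0b00110100.

C0 = 0b10110100, C1 = 0b00110100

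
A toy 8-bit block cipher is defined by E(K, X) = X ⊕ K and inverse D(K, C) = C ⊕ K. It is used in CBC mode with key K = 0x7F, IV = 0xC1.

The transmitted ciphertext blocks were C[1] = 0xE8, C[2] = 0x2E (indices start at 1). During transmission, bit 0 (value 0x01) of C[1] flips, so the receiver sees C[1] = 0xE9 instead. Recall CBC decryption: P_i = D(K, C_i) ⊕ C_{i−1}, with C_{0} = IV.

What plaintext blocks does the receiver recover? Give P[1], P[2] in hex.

Only C[1] changed, to 0xE9. In CBC, a change in C_i garbles P_i and flips the same bit in P_{i+1}. Decrypting the received ciphertext:
P[1]: D(K, 0xE9) = 0x96; 0x96 ⊕ 0xC1 = 0x57.
P[2]: D(K, 0x2E) = 0x51; 0x51 ⊕ 0xE9 = 0xB8.
Blocks that differ from the original plaintext: P[1], P[2].

P[1] = 0x57, P[2] = 0xB8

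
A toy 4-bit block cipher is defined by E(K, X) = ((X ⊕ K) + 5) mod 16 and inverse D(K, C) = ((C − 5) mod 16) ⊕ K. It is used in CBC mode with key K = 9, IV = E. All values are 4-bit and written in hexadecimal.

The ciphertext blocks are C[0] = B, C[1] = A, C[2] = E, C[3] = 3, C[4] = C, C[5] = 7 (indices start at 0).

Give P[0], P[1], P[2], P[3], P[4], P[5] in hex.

CBC decryption: P_i = D(K, C_i) ⊕ C_{i−1}, with C_{−1} = IV.
P[0]: D(K, B) = F; F ⊕ E = 1.
P[1]: D(K, A) = C; C ⊕ B = 7.
P[2]: D(K, E) = 0; 0 ⊕ A = A.
P[3]: D(K, 3) = 7; 7 ⊕ E = 9.
P[4]: D(K, C) = E; E ⊕ 3 = D.
P[5]: D(K, 7) = B; B ⊕ C = 7.

P[0] = 1, P[1] = 7, P[2] = A, P[3] = 9, P[4] = D, P[5] = 7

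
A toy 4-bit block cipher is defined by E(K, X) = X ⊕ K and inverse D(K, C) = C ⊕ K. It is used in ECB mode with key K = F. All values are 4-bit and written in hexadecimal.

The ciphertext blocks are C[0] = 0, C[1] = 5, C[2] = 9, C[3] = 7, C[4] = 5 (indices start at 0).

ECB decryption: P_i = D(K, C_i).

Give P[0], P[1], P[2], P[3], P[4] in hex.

P[0] = F, P[1] = A, P[2] = 6, P[3] = 8, P[4] = A

P[0]: D(K, 0) = F.
P[1]: D(K, 5) = A.
P[2]: D(K, 9) = 6.
P[3]: D(K, 7) = 8.
P[4]: D(K, 5) = A.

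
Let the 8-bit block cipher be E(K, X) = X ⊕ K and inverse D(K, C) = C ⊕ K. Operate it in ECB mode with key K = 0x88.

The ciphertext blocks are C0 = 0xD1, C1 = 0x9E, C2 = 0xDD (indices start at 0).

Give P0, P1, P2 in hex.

ECB decryption: P_i = D(K, C_i).
P0: D(K, 0xD1) = 0x59.
P1: D(K, 0x9E) = 0x16.
P2: D(K, 0xDD) = 0x55.

P0 = 0x59, P1 = 0x16, P2 = 0x55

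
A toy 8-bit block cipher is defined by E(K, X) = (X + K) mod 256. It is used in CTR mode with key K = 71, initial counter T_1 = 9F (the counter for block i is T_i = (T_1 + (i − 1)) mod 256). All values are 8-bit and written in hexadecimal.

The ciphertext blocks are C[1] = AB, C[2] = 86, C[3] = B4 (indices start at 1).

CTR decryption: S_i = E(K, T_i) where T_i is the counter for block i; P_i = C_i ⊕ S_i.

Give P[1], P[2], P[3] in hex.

P[1]: T = 9F, S = E(K, T) = 10; AB ⊕ 10 = BB.
P[2]: T = A0, S = E(K, T) = 11; 86 ⊕ 11 = 97.
P[3]: T = A1, S = E(K, T) = 12; B4 ⊕ 12 = A6.

P[1] = BB, P[2] = 97, P[3] = A6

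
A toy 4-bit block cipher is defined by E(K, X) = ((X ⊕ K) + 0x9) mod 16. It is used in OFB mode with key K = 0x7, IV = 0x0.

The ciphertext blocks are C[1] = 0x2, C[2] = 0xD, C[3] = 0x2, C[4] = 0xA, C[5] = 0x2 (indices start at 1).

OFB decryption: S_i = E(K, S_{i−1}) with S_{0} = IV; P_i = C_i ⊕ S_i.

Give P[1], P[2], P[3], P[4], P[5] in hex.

P[1] = 0x2, P[2] = 0xD, P[3] = 0x2, P[4] = 0xA, P[5] = 0x2

P[1]: S = E(K, 0x0) = 0x0; 0x2 ⊕ 0x0 = 0x2.
P[2]: S = E(K, 0x0) = 0x0; 0xD ⊕ 0x0 = 0xD.
P[3]: S = E(K, 0x0) = 0x0; 0x2 ⊕ 0x0 = 0x2.
P[4]: S = E(K, 0x0) = 0x0; 0xA ⊕ 0x0 = 0xA.
P[5]: S = E(K, 0x0) = 0x0; 0x2 ⊕ 0x0 = 0x2.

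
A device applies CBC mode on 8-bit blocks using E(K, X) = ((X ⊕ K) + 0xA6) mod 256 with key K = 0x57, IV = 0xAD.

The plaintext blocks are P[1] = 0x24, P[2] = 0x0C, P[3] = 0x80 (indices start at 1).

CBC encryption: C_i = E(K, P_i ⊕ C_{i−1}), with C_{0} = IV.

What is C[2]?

C[2] = 0x85

C[1]: P[1] ⊕ 0xAD = 0x89; E(K, 0x89) = 0x84.
C[2]: P[2] ⊕ 0x84 = 0x88; E(K, 0x88) = 0x85.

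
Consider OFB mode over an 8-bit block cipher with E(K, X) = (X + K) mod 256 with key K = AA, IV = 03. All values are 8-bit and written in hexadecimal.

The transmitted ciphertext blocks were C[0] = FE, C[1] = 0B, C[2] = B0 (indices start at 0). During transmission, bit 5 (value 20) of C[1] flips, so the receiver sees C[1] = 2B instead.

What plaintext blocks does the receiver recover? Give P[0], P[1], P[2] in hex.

P[0] = 53, P[1] = 7C, P[2] = B1

OFB decryption: S_i = E(K, S_{i−1}) with S_{−1} = IV; P_i = C_i ⊕ S_i.
Only C[1] changed, to 2B. In OFB, a change in C_i flips the same bit in P_i only; the keystream is unaffected. Decrypting the received ciphertext:
P[0]: S = E(K, 03) = AD; FE ⊕ AD = 53.
P[1]: S = E(K, AD) = 57; 2B ⊕ 57 = 7C.
P[2]: S = E(K, 57) = 01; B0 ⊕ 01 = B1.
Blocks that differ from the original plaintext: P[1].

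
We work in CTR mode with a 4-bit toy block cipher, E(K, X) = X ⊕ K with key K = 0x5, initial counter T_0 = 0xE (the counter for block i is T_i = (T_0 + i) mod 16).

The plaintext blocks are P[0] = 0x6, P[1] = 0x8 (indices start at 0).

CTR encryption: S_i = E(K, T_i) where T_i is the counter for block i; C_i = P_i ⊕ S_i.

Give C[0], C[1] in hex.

C[0]: T = 0xE, S = E(K, T) = 0xB; 0x6 ⊕ 0xB = 0xD.
C[1]: T = 0xF, S = E(K, T) = 0xA; 0x8 ⊕ 0xA = 0x2.

C[0] = 0xD, C[1] = 0x2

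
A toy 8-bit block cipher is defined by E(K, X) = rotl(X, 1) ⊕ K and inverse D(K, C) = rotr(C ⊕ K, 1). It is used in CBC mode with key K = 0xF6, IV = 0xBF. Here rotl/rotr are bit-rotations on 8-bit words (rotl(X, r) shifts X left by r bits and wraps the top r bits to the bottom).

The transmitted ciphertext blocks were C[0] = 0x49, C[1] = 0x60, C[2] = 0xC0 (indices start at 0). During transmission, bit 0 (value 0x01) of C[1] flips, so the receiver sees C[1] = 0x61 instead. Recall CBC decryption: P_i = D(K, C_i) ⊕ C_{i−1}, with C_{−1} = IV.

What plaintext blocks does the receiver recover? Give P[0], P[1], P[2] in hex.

P[0] = 0x60, P[1] = 0x82, P[2] = 0x7A

Only C[1] changed, to 0x61. In CBC, a change in C_i garbles P_i and flips the same bit in P_{i+1}. Decrypting the received ciphertext:
P[0]: D(K, 0x49) = 0xDF; 0xDF ⊕ 0xBF = 0x60.
P[1]: D(K, 0x61) = 0xCB; 0xCB ⊕ 0x49 = 0x82.
P[2]: D(K, 0xC0) = 0x1B; 0x1B ⊕ 0x61 = 0x7A.
Blocks that differ from the original plaintext: P[1], P[2].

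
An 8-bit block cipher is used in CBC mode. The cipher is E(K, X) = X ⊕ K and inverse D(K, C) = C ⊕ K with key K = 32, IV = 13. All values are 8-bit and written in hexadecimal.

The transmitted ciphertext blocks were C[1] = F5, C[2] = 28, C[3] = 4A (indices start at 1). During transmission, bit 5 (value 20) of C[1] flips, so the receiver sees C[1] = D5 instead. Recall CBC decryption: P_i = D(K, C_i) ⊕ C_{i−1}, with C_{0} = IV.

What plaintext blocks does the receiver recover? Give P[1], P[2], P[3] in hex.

Only C[1] changed, to D5. In CBC, a change in C_i garbles P_i and flips the same bit in P_{i+1}. Decrypting the received ciphertext:
P[1]: D(K, D5) = E7; E7 ⊕ 13 = F4.
P[2]: D(K, 28) = 1A; 1A ⊕ D5 = CF.
P[3]: D(K, 4A) = 78; 78 ⊕ 28 = 50.
Blocks that differ from the original plaintext: P[1], P[2].

P[1] = F4, P[2] = CF, P[3] = 50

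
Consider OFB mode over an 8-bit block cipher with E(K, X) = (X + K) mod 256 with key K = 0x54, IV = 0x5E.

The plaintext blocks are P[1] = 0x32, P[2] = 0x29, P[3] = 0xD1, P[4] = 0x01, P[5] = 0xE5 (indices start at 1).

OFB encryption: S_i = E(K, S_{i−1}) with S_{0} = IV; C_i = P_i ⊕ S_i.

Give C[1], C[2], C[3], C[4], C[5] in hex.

C[1] = 0x80, C[2] = 0x2F, C[3] = 0x8B, C[4] = 0xAF, C[5] = 0xE7

C[1]: S = E(K, 0x5E) = 0xB2; 0x32 ⊕ 0xB2 = 0x80.
C[2]: S = E(K, 0xB2) = 0x06; 0x29 ⊕ 0x06 = 0x2F.
C[3]: S = E(K, 0x06) = 0x5A; 0xD1 ⊕ 0x5A = 0x8B.
C[4]: S = E(K, 0x5A) = 0xAE; 0x01 ⊕ 0xAE = 0xAF.
C[5]: S = E(K, 0xAE) = 0x02; 0xE5 ⊕ 0x02 = 0xE7.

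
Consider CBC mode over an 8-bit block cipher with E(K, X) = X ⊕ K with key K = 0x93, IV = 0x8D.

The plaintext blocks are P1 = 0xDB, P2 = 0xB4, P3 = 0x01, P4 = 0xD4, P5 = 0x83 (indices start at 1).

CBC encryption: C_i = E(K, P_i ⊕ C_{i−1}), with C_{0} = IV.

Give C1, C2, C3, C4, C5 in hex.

C1: P1 ⊕ 0x8D = 0x56; E(K, 0x56) = 0xC5.
C2: P2 ⊕ 0xC5 = 0x71; E(K, 0x71) = 0xE2.
C3: P3 ⊕ 0xE2 = 0xE3; E(K, 0xE3) = 0x70.
C4: P4 ⊕ 0x70 = 0xA4; E(K, 0xA4) = 0x37.
C5: P5 ⊕ 0x37 = 0xB4; E(K, 0xB4) = 0x27.

C1 = 0xC5, C2 = 0xE2, C3 = 0x70, C4 = 0x37, C5 = 0x27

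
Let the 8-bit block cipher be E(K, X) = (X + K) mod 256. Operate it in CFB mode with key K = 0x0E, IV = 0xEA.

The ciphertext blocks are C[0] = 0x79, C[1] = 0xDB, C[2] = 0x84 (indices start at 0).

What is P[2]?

P[2] = 0x6D

CFB decryption: P_i = C_i ⊕ E(K, C_{i−1}), with C_{−1} = IV.
P[2]: E(K, 0xDB) = 0xE9; 0x84 ⊕ 0xE9 = 0x6D.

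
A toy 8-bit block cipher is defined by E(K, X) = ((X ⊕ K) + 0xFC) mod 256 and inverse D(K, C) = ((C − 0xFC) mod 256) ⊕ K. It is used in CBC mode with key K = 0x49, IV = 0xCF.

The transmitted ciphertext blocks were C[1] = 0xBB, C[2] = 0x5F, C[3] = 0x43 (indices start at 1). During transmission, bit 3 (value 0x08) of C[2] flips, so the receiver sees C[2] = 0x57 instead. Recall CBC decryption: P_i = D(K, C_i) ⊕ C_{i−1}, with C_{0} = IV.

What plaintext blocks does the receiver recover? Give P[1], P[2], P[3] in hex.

P[1] = 0x39, P[2] = 0xA9, P[3] = 0x59

Only C[2] changed, to 0x57. In CBC, a change in C_i garbles P_i and flips the same bit in P_{i+1}. Decrypting the received ciphertext:
P[1]: D(K, 0xBB) = 0xF6; 0xF6 ⊕ 0xCF = 0x39.
P[2]: D(K, 0x57) = 0x12; 0x12 ⊕ 0xBB = 0xA9.
P[3]: D(K, 0x43) = 0x0E; 0x0E ⊕ 0x57 = 0x59.
Blocks that differ from the original plaintext: P[2], P[3].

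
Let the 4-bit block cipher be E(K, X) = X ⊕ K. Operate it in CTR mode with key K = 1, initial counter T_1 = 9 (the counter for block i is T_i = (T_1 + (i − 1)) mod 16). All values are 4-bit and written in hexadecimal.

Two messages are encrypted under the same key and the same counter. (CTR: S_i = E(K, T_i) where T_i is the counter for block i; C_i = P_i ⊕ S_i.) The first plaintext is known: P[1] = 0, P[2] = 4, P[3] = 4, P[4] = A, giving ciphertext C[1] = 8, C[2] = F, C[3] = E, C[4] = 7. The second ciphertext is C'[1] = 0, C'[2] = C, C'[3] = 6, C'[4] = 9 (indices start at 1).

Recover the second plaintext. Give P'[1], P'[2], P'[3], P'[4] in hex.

In CTR with a reused counter, both messages share the same keystream S_i, so C_i ⊕ C'_i = P_i ⊕ P'_i and thus P'_i = P_i ⊕ C_i ⊕ C'_i.
P'[1]: 0 ⊕ 8 ⊕ 0 = 8.
P'[2]: 4 ⊕ F ⊕ C = 7.
P'[3]: 4 ⊕ E ⊕ 6 = C.
P'[4]: A ⊕ 7 ⊕ 9 = 4.

P'[1] = 8, P'[2] = 7, P'[3] = C, P'[4] = 4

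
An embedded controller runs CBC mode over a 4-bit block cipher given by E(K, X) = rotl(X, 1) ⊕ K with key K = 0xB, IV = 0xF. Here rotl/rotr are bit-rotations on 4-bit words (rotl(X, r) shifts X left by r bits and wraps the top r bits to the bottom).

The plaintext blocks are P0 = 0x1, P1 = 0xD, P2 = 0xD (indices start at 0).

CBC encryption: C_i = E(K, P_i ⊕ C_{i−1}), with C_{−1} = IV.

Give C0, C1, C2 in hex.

C0: P0 ⊕ 0xF = 0xE; E(K, 0xE) = 0x6.
C1: P1 ⊕ 0x6 = 0xB; E(K, 0xB) = 0xC.
C2: P2 ⊕ 0xC = 0x1; E(K, 0x1) = 0x9.

C0 = 0x6, C1 = 0xC, C2 = 0x9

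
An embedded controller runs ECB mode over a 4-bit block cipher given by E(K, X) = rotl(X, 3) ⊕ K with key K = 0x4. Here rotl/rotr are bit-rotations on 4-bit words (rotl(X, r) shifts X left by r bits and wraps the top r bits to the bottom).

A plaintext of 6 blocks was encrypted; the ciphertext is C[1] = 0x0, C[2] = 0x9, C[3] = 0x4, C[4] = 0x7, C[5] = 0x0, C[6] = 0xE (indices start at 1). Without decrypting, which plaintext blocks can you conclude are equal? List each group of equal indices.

ECB encrypts each block independently with the same key, so equal ciphertext blocks imply equal plaintext blocks.
C[1] = C[5] = 0x0, so P[1] = P[5].

P[1] = P[5]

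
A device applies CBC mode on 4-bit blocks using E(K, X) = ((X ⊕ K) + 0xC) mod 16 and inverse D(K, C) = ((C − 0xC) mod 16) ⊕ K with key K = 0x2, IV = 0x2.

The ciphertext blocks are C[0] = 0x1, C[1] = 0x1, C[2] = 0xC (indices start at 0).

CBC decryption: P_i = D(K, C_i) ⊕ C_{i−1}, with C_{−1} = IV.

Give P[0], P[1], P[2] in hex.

P[0]: D(K, 0x1) = 0x7; 0x7 ⊕ 0x2 = 0x5.
P[1]: D(K, 0x1) = 0x7; 0x7 ⊕ 0x1 = 0x6.
P[2]: D(K, 0xC) = 0x2; 0x2 ⊕ 0x1 = 0x3.

P[0] = 0x5, P[1] = 0x6, P[2] = 0x3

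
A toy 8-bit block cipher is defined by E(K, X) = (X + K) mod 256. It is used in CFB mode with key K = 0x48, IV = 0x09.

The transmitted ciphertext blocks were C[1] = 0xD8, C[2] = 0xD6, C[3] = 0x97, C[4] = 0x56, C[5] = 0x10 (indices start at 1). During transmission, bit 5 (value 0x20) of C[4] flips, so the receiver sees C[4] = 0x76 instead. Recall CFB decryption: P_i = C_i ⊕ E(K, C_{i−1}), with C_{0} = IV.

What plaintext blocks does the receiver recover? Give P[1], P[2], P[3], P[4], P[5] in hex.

Only C[4] changed, to 0x76. In CFB, a change in C_i flips the same bit in P_i and garbles P_{i+1}. Decrypting the received ciphertext:
P[1]: E(K, 0x09) = 0x51; 0xD8 ⊕ 0x51 = 0x89.
P[2]: E(K, 0xD8) = 0x20; 0xD6 ⊕ 0x20 = 0xF6.
P[3]: E(K, 0xD6) = 0x1E; 0x97 ⊕ 0x1E = 0x89.
P[4]: E(K, 0x97) = 0xDF; 0x76 ⊕ 0xDF = 0xA9.
P[5]: E(K, 0x76) = 0xBE; 0x10 ⊕ 0xBE = 0xAE.
Blocks that differ from the original plaintext: P[4], P[5].

P[1] = 0x89, P[2] = 0xF6, P[3] = 0x89, P[4] = 0xA9, P[5] = 0xAE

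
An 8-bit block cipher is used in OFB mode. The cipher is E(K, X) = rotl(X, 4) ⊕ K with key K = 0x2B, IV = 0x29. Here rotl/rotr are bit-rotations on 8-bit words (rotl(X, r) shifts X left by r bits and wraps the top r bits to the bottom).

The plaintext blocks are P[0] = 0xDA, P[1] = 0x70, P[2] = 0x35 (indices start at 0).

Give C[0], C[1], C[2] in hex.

C[0] = 0x63, C[1] = 0xC0, C[2] = 0x15

OFB encryption: S_i = E(K, S_{i−1}) with S_{−1} = IV; C_i = P_i ⊕ S_i.
C[0]: S = E(K, 0x29) = 0xB9; 0xDA ⊕ 0xB9 = 0x63.
C[1]: S = E(K, 0xB9) = 0xB0; 0x70 ⊕ 0xB0 = 0xC0.
C[2]: S = E(K, 0xB0) = 0x20; 0x35 ⊕ 0x20 = 0x15.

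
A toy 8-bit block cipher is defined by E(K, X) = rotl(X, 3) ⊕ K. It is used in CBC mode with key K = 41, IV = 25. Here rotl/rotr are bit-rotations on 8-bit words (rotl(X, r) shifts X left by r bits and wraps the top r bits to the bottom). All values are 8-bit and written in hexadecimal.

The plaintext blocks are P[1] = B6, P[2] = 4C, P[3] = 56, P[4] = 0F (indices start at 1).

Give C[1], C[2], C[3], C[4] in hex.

C[1] = DD, C[2] = CD, C[3] = 9D, C[4] = D5

CBC encryption: C_i = E(K, P_i ⊕ C_{i−1}), with C_{0} = IV.
C[1]: P[1] ⊕ 25 = 93; E(K, 93) = DD.
C[2]: P[2] ⊕ DD = 91; E(K, 91) = CD.
C[3]: P[3] ⊕ CD = 9B; E(K, 9B) = 9D.
C[4]: P[4] ⊕ 9D = 92; E(K, 92) = D5.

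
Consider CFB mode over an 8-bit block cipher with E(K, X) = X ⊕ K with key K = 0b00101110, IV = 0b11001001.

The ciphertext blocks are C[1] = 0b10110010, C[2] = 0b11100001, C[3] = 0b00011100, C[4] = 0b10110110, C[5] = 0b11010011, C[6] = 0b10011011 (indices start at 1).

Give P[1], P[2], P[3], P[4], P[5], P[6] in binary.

CFB decryption: P_i = C_i ⊕ E(K, C_{i−1}), with C_{0} = IV.
P[1]: E(K, 0b11001001) = 0b11100111; 0b10110010 ⊕ 0b11100111 = 0b01010101.
P[2]: E(K, 0b10110010) = 0b10011100; 0b11100001 ⊕ 0b10011100 = 0b01111101.
P[3]: E(K, 0b11100001) = 0b11001111; 0b00011100 ⊕ 0b11001111 = 0b11010011.
P[4]: E(K, 0b00011100) = 0b00110010; 0b10110110 ⊕ 0b00110010 = 0b10000100.
P[5]: E(K, 0b10110110) = 0b10011000; 0b11010011 ⊕ 0b10011000 = 0b01001011.
P[6]: E(K, 0b11010011) = 0b11111101; 0b10011011 ⊕ 0b11111101 = 0b01100110.

P[1] = 0b01010101, P[2] = 0b01111101, P[3] = 0b11010011, P[4] = 0b10000100, P[5] = 0b01001011, P[6] = 0b01100110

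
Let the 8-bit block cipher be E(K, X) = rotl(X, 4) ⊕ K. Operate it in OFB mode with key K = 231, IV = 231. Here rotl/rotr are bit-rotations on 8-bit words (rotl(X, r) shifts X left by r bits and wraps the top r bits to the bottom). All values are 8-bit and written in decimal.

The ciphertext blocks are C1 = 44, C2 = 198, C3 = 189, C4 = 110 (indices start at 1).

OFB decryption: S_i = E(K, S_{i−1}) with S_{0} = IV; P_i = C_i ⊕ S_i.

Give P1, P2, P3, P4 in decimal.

P1: S = E(K, 231) = 153; 44 ⊕ 153 = 181.
P2: S = E(K, 153) = 126; 198 ⊕ 126 = 184.
P3: S = E(K, 126) = 0; 189 ⊕ 0 = 189.
P4: S = E(K, 0) = 231; 110 ⊕ 231 = 137.

P1 = 181, P2 = 184, P3 = 189, P4 = 137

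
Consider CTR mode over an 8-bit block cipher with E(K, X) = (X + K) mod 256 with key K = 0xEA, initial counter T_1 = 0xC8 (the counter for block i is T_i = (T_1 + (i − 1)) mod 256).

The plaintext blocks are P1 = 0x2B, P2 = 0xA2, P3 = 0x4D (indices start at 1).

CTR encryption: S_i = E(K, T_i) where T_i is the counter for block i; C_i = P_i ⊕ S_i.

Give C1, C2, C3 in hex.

C1: T = 0xC8, S = E(K, T) = 0xB2; 0x2B ⊕ 0xB2 = 0x99.
C2: T = 0xC9, S = E(K, T) = 0xB3; 0xA2 ⊕ 0xB3 = 0x11.
C3: T = 0xCA, S = E(K, T) = 0xB4; 0x4D ⊕ 0xB4 = 0xF9.

C1 = 0x99, C2 = 0x11, C3 = 0xF9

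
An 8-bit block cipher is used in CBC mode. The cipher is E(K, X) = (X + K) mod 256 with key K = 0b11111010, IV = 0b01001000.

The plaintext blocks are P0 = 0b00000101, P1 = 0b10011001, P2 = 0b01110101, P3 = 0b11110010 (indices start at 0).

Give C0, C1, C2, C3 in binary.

CBC encryption: C_i = E(K, P_i ⊕ C_{i−1}), with C_{−1} = IV.
C0: P0 ⊕ 0b01001000 = 0b01001101; E(K, 0b01001101) = 0b01000111.
C1: P1 ⊕ 0b01000111 = 0b11011110; E(K, 0b11011110) = 0b11011000.
C2: P2 ⊕ 0b11011000 = 0b10101101; E(K, 0b10101101) = 0b10100111.
C3: P3 ⊕ 0b10100111 = 0b01010101; E(K, 0b01010101) = 0b01001111.

C0 = 0b01000111, C1 = 0b11011000, C2 = 0b10100111, C3 = 0b01001111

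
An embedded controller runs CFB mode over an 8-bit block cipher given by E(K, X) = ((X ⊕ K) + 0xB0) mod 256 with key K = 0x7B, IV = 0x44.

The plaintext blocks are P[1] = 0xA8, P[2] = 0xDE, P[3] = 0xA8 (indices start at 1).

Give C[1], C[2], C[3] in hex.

C[1] = 0x47, C[2] = 0x32, C[3] = 0x51

CFB encryption: C_i = P_i ⊕ E(K, C_{i−1}), with C_{0} = IV.
C[1]: E(K, 0x44) = 0xEF; 0xA8 ⊕ 0xEF = 0x47.
C[2]: E(K, 0x47) = 0xEC; 0xDE ⊕ 0xEC = 0x32.
C[3]: E(K, 0x32) = 0xF9; 0xA8 ⊕ 0xF9 = 0x51.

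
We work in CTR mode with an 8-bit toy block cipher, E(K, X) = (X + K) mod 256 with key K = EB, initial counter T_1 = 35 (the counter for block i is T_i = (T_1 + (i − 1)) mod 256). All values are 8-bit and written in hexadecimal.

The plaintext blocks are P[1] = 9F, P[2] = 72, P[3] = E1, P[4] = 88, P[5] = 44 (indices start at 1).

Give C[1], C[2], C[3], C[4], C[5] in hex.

CTR encryption: S_i = E(K, T_i) where T_i is the counter for block i; C_i = P_i ⊕ S_i.
C[1]: T = 35, S = E(K, T) = 20; 9F ⊕ 20 = BF.
C[2]: T = 36, S = E(K, T) = 21; 72 ⊕ 21 = 53.
C[3]: T = 37, S = E(K, T) = 22; E1 ⊕ 22 = C3.
C[4]: T = 38, S = E(K, T) = 23; 88 ⊕ 23 = AB.
C[5]: T = 39, S = E(K, T) = 24; 44 ⊕ 24 = 60.

C[1] = BF, C[2] = 53, C[3] = C3, C[4] = AB, C[5] = 60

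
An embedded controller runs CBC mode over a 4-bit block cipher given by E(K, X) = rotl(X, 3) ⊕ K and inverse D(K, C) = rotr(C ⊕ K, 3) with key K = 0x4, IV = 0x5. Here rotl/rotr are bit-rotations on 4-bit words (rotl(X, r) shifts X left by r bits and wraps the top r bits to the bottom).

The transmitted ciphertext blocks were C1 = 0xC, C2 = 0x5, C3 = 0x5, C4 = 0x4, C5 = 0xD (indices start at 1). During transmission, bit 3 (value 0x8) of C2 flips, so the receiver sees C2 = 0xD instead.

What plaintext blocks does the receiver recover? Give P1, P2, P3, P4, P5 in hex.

CBC decryption: P_i = D(K, C_i) ⊕ C_{i−1}, with C_{0} = IV.
Only C2 changed, to 0xD. In CBC, a change in C_i garbles P_i and flips the same bit in P_{i+1}. Decrypting the received ciphertext:
P1: D(K, 0xC) = 0x1; 0x1 ⊕ 0x5 = 0x4.
P2: D(K, 0xD) = 0x3; 0x3 ⊕ 0xC = 0xF.
P3: D(K, 0x5) = 0x2; 0x2 ⊕ 0xD = 0xF.
P4: D(K, 0x4) = 0x0; 0x0 ⊕ 0x5 = 0x5.
P5: D(K, 0xD) = 0x3; 0x3 ⊕ 0x4 = 0x7.
Blocks that differ from the original plaintext: P2, P3.

P1 = 0x4, P2 = 0xF, P3 = 0xF, P4 = 0x5, P5 = 0x7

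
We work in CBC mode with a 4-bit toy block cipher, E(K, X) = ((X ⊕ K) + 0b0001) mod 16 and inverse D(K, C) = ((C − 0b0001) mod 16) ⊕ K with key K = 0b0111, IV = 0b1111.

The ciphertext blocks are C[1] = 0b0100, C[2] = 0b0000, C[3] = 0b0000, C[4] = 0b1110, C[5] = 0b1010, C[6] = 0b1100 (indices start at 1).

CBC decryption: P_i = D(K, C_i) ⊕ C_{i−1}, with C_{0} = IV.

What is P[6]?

P[6] = 0b0110

P[6]: D(K, 0b1100) = 0b1100; 0b1100 ⊕ 0b1010 = 0b0110.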